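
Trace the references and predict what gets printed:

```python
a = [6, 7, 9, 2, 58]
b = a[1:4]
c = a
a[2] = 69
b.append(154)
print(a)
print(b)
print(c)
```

Key concept: slice vs alias.
Step by step:
`a = [6, 7, 9, 2, 58]` → a = [6, 7, 9, 2, 58]
`b = a[1:4]` → b = [7, 9, 2]
`c = a` → c = [6, 7, 9, 2, 58] (same object as a)
`a[2] = 69` → a = [6, 7, 69, 2, 58] (same object as c); c = [6, 7, 69, 2, 58] (same object as a)
`b.append(154)` → b = [7, 9, 2, 154]
`print(a)` → prints [6, 7, 69, 2, 58]
`print(b)` → prints [7, 9, 2, 154]
`print(c)` → prints [6, 7, 69, 2, 58]

Answer:
[6, 7, 69, 2, 58]
[7, 9, 2, 154]
[6, 7, 69, 2, 58]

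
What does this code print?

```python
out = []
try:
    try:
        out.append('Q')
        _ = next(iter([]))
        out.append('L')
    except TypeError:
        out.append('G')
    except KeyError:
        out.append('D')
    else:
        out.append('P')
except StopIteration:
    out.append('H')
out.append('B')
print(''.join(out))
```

Execution trace: 'Q' (inner try body) → 'H' (outer except StopIteration) → 'B' (after the try/except). Output: QHB

Answer: QHB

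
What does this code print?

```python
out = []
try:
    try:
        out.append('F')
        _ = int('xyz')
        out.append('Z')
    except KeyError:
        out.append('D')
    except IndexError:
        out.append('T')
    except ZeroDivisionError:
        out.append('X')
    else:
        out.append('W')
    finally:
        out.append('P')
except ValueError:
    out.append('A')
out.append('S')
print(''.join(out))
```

Execution trace: 'F' (try body) → 'P' (finally) → 'A' (outer except ValueError) → 'S' (after the try/except). Output: FPAS

Answer: FPAS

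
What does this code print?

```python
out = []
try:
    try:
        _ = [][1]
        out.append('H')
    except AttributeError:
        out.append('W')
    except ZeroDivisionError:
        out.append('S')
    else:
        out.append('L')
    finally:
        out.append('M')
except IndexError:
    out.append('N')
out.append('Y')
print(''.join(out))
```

Execution trace: 'M' (finally) → 'N' (outer except IndexError) → 'Y' (after the try/except). Output: MNY

Answer: MNY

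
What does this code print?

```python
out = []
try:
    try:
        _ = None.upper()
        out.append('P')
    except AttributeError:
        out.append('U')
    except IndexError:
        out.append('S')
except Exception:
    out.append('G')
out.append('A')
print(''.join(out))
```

Execution trace: 'U' (inner except AttributeError) → 'A' (after the try/except). Output: UA

Answer: UA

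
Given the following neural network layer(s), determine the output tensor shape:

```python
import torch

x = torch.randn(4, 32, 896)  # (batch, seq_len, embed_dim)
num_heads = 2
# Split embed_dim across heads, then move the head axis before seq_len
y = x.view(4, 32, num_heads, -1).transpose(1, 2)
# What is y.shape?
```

Input: (4, 32, 896) -> head_dim = 896 // 2 = 448; after view: (4, 32, 2, 448) -> after transpose(1, 2): (4, 2, 32, 448) -> Output: (4, 2, 32, 448)

Answer: (4, 2, 32, 448)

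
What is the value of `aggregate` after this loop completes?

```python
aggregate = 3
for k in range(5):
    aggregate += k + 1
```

Start at 3, add 1 to 5 = 18
`aggregate` takes the values: 3 → 4 → 6 → 9 → 13 → 18

Answer: 18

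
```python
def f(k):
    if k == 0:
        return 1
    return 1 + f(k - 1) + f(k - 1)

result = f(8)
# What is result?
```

f(k) = 1 + 2·f(k-1), f(0)=1. Closed form: (1+1)·2^8 - 1 = 511.

Answer: 511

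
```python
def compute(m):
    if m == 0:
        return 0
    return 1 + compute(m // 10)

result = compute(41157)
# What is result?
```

Count of digits of 41157: 5

Answer: 5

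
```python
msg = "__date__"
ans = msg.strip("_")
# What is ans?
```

Trace:
`msg = "__date__"` → msg = '__date__'
`ans = msg.strip("_")` → ans = 'date'
So ans = 'date'

Answer: 'date'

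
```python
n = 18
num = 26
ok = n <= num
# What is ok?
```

Trace:
`n = 18` → n = 18
`num = 26` → num = 26
`ok = n <= num` → ok = True
So ok = True

Answer: True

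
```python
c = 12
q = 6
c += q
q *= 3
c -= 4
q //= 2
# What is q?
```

Trace:
`c = 12` → c = 12
`q = 6` → q = 6
`c += q` → c = 18
`q *= 3` → q = 18
`c -= 4` → c = 14
`q //= 2` → q = 9
So q = 9

Answer: 9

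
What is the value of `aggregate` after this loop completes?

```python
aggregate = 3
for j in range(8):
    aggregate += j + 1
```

Start at 3, add 1 to 8 = 39
`aggregate` takes the values: 3 → 4 → 6 → 9 → 13 → 18 → 24 → 31 → 39

Answer: 39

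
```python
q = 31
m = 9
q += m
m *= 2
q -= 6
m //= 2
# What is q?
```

Trace:
`q = 31` → q = 31
`m = 9` → m = 9
`q += m` → q = 40
`m *= 2` → m = 18
`q -= 6` → q = 34
`m //= 2` → m = 9
So q = 34

Answer: 34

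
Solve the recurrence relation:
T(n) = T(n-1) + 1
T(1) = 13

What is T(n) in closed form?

Unrolling: T(n) = T(1) + 1·(n-1) = 13 + 1(n-1) = n + 12.

Answer: T(n) = n + 12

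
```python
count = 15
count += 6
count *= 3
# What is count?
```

Trace:
`count = 15` → count = 15
`count += 6` → count = 21
`count *= 3` → count = 63
So count = 63

Answer: 63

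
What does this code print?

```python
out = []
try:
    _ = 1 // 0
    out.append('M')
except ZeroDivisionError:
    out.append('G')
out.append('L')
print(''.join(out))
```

Execution trace: 'G' (except ZeroDivisionError) → 'L' (after the try/except). Output: GL

Answer: GL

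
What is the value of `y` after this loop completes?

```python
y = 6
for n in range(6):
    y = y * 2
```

Multiply by 2, 6 times: 6 * 2^6 = 384
`y` takes the values: 6 → 12 → 24 → 48 → 96 → 192 → 384

Answer: 384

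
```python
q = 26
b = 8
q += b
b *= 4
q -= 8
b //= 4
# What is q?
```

Trace:
`q = 26` → q = 26
`b = 8` → b = 8
`q += b` → q = 34
`b *= 4` → b = 32
`q -= 8` → q = 26
`b //= 4` → b = 8
So q = 26

Answer: 26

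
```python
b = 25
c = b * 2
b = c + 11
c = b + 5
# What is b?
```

Trace:
`b = 25` → b = 25
`c = b * 2` → c = 50
`b = c + 11` → b = 61
`c = b + 5` → c = 66
So b = 61

Answer: 61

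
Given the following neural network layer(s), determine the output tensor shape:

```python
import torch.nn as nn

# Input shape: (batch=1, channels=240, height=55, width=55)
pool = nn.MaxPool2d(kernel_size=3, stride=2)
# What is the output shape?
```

Input: (1, 240, 55, 55) -> Output: (1, 240, 27, 27)

Answer: (1, 240, 27, 27)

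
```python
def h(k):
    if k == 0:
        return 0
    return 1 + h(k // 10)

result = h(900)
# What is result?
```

Count of digits of 900: 3

Answer: 3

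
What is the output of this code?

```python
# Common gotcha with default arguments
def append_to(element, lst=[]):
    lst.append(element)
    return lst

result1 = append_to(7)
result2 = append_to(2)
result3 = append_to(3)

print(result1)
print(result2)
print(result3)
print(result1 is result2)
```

Key concept: mutable default argument gotcha.
Step by step:
`result1 = append_to(7)` → result1 = [7]
`result2 = append_to(2)` → result1 = [7, 2] (same object as result2); result2 = [7, 2] (same object as result1)
`result3 = append_to(3)` → result1 = [7, 2, 3] (same object as result2, result3); result2 = [7, 2, 3] (same object as result1, result3); result3 = [7, 2, 3] (same object as result1, result2)
`print(result1)` → prints [7, 2, 3]
`print(result2)` → prints [7, 2, 3]
`print(result3)` → prints [7, 2, 3]
`print(result1 is result2)` → prints True

Answer:
[7, 2, 3]
[7, 2, 3]
[7, 2, 3]
True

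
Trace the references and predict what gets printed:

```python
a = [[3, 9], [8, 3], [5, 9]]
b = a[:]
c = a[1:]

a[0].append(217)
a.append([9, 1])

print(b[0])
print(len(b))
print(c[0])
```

Key concept: slice with nested mutation.
Step by step:
`a = [[3, 9], [8, 3], [5, 9]]` → a = [[3, 9], [8, 3], [5, 9]]
`b = a[:]` → b = [[3, 9], [8, 3], [5, 9]]
`c = a[1:]` → c = [[8, 3], [5, 9]]
`a[0].append(217)` → a = [[3, 9, 217], [8, 3], [5, 9]]; b = [[3, 9, 217], [8, 3], [5, 9]]
`a.append([9, 1])` → a = [[3, 9, 217], [8, 3], [5, 9], [9, 1]]
`print(b[0])` → prints [3, 9, 217]
`print(len(b))` → prints 3
`print(c[0])` → prints [8, 3]

Answer:
[3, 9, 217]
3
[8, 3]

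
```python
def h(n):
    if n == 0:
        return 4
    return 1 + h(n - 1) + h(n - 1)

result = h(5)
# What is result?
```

h(n) = 1 + 2·h(n-1), h(0)=4. Closed form: (4+1)·2^5 - 1 = 159.

Answer: 159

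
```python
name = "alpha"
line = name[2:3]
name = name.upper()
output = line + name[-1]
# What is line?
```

Trace:
`name = "alpha"` → name = 'alpha'
`line = name[2:3]` → line = 'p'
`name = name.upper()` → name = 'ALPHA'
`output = line + name[-1]` → output = 'pA'
So line = 'p'

Answer: 'p'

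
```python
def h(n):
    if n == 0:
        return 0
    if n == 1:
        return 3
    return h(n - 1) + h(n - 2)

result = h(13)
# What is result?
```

Build up from base cases: h(0)=0, h(1)=3, h(2)=3, h(3)=6, h(4)=9, h(5)=15, h(6)=24, ..., h(13)=699

Answer: 699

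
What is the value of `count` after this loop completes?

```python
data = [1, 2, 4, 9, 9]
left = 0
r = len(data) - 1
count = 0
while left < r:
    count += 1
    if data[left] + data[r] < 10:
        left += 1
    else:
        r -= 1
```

Steps to find pair summing to 10
`count` takes the values: 0 → 1 → 2 → 3 → 4

Answer: 4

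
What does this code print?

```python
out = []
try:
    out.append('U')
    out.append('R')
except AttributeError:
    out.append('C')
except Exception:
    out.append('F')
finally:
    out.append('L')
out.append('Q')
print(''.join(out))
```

Execution trace: 'U' (try body) → 'R' (try body, no exception) → 'L' (finally) → 'Q' (after the try/except). Output: URLQ

Answer: URLQ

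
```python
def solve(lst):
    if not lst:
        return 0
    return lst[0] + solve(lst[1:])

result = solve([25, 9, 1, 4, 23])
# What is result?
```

25 + 9 + 1 + 4 + 23 + 0 = 62

Answer: 62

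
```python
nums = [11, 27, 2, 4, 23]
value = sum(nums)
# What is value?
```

Trace:
`nums = [11, 27, 2, 4, 23]` → nums = [11, 27, 2, 4, 23]
`value = sum(nums)` → value = 67
So value = 67

Answer: 67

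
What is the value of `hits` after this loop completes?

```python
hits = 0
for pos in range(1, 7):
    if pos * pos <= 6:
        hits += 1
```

Count numbers where pos² ≤ 6
`hits` takes the values: 0 → 1 → 2

Answer: 2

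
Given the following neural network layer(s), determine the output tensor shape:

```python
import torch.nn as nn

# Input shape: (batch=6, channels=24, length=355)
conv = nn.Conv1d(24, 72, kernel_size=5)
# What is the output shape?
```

Input: (6, 24, 355) -> Output: (6, 72, 351)

Answer: (6, 72, 351)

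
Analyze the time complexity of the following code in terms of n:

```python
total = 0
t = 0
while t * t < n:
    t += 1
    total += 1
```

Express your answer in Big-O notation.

Each loop level contributes: √n. Multiplying the contributions gives O(√n).

Answer: O(√n)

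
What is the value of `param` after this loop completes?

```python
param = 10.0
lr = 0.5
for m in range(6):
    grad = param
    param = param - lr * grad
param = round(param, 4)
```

Gradient descent: w = 10.0 * (1 - 0.5)^6
`param` takes the values: 10.0 → 5.0 → 2.5 → 1.25 → 0.625 → 0.3125 → 0.15625 → 0.1562

Answer: 0.1562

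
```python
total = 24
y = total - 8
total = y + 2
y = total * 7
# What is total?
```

Trace:
`total = 24` → total = 24
`y = total - 8` → y = 16
`total = y + 2` → total = 18
`y = total * 7` → y = 126
So total = 18

Answer: 18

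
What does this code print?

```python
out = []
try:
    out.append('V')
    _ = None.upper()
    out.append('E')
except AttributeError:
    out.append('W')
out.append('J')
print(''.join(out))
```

Execution trace: 'V' (try body) → 'W' (except AttributeError) → 'J' (after the try/except). Output: VWJ

Answer: VWJ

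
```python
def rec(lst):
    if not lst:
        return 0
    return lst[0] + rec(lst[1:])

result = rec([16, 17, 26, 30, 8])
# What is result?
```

16 + 17 + 26 + 30 + 8 + 0 = 97

Answer: 97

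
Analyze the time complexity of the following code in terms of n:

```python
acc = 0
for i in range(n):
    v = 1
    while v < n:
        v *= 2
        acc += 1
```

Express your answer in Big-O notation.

Each loop level contributes: n × log n. Multiplying the contributions gives O(n log n).

Answer: O(n log n)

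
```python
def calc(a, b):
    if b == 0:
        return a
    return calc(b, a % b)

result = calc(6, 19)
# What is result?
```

calc(6, 19) -> calc(19, 6) -> calc(6, 1) -> calc(1, 0) -> 1

Answer: 1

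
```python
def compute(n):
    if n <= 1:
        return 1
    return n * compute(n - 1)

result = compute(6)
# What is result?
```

compute(6) = 6 * 5 * 4 * 3 * 2 * 1 = 720

Answer: 720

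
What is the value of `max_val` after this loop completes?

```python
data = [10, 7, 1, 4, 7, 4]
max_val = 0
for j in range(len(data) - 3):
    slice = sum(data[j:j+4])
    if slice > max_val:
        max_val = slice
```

Max sum of 4-element window in [10, 7, 1, 4, 7, 4]
`max_val` takes the values: 0 → 22

Answer: 22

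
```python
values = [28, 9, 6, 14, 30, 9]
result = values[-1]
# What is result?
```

Trace:
`values = [28, 9, 6, 14, 30, 9]` → values = [28, 9, 6, 14, 30, 9]
`result = values[-1]` → result = 9
So result = 9

Answer: 9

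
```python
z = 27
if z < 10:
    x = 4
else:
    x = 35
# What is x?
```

Trace:
`z = 27` → z = 27
`if z < 10: ...` → z < 10 is False, take else branch → x = 35
So x = 35

Answer: 35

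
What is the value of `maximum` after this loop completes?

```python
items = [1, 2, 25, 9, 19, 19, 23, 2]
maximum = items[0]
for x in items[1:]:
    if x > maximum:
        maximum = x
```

Maximum of [1, 2, 25, 9, 19, 19, 23, 2]
`maximum` takes the values: 1 → 2 → 25

Answer: 25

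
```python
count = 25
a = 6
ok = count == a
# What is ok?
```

Trace:
`count = 25` → count = 25
`a = 6` → a = 6
`ok = count == a` → ok = False
So ok = False

Answer: False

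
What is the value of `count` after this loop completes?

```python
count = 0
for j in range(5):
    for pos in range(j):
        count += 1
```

Triangle number: 0+1+2+...+4
`count` takes the values: 0 → 1 → 2 → 3 → 4 → 5 → 6 → 7 → 8 → 9 → 10

Answer: 10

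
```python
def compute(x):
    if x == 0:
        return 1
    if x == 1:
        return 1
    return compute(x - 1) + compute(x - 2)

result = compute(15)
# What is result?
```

Build up from base cases: compute(0)=1, compute(1)=1, compute(2)=2, compute(3)=3, compute(4)=5, compute(5)=8, compute(6)=13, ..., compute(15)=987

Answer: 987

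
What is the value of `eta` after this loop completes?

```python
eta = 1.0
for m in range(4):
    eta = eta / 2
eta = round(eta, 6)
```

Halving LR 4 times: 1 / 2^4
`eta` takes the values: 1.0 → 0.5 → 0.25 → 0.125 → 0.0625

Answer: 0.0625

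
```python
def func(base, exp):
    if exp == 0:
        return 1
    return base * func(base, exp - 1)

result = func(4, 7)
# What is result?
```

func(4, 7) = 4 * 4 * 4 * 4 * 4 * 4 * 4 = 16384

Answer: 16384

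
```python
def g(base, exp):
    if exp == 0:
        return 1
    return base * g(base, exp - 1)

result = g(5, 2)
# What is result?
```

g(5, 2) = 5 * 5 = 25

Answer: 25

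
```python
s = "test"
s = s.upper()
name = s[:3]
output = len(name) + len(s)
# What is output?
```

Trace:
`s = "test"` → s = 'test'
`s = s.upper()` → s = 'TEST'
`name = s[:3]` → name = 'TES'
`output = len(name) + len(s)` → output = 7
So output = 7

Answer: 7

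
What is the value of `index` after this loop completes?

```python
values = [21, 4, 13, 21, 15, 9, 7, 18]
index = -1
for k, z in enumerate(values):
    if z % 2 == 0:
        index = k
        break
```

First even number index in [21, 4, 13, 21, 15, 9, 7, 18]
`index` takes the values: -1 → 1

Answer: 1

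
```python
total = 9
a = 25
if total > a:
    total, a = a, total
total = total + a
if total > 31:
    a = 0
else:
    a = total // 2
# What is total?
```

Trace:
`total = 9` → total = 9
`a = 25` → a = 25
`if total > a: ...` → total > a is False → no variable changes
`total = total + a` → total = 34
`if total > 31: ...` → total > 31 is True → a = 0
So total = 34

Answer: 34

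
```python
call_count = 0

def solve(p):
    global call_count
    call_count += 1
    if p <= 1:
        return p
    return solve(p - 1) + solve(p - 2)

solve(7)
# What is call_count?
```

Calls(p) = 1 + Calls(p-1) + Calls(p-2); Calls(0)=Calls(1)=1. For p=7 this gives 41.

Answer: 41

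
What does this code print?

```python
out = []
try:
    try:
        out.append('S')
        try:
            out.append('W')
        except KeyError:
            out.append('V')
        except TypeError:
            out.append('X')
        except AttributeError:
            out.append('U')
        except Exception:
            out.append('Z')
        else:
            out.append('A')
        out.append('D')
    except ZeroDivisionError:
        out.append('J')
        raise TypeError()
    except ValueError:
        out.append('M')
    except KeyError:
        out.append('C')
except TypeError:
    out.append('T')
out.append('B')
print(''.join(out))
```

Execution trace: 'S' (try body) → 'W' (inner try body, no exception) → 'A' (inner else) → 'D' (try body, no exception) → 'B' (after the try/except). Output: SWADB

Answer: SWADB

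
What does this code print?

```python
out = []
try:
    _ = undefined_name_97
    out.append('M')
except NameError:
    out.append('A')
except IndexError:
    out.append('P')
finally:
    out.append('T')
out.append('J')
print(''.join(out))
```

Execution trace: 'A' (except NameError) → 'T' (finally) → 'J' (after the try/except). Output: ATJ

Answer: ATJ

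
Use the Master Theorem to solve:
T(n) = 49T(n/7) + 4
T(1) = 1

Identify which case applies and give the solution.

a=49, b=7, f(n)=4. log_7(49) = 2. Since c=0 < 2, Case 1 applies: T(n) = Θ(n^log_b(a)) = O(n^2).

Answer: O(n^2) - Case 1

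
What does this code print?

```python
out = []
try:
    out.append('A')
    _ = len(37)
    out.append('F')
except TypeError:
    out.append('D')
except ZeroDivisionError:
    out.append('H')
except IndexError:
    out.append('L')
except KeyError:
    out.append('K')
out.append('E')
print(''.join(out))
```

Execution trace: 'A' (try body) → 'D' (except TypeError) → 'E' (after the try/except). Output: ADE

Answer: ADE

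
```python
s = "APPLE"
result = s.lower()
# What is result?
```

Trace:
`s = "APPLE"` → s = 'APPLE'
`result = s.lower()` → result = 'apple'
So result = 'apple'

Answer: 'apple'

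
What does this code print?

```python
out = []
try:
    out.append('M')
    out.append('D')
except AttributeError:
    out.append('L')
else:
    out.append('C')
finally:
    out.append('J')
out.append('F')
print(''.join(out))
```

Execution trace: 'M' (try body) → 'D' (try body, no exception) → 'C' (else) → 'J' (finally) → 'F' (after the try/except). Output: MDCJF

Answer: MDCJF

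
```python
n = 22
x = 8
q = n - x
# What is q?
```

Trace:
`n = 22` → n = 22
`x = 8` → x = 8
`q = n - x` → q = 14
So q = 14

Answer: 14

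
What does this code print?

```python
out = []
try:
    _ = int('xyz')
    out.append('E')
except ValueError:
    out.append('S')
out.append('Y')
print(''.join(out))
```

Execution trace: 'S' (except ValueError) → 'Y' (after the try/except). Output: SY

Answer: SY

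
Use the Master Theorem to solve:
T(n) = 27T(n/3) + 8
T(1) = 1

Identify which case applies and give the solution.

a=27, b=3, f(n)=8. log_3(27) = 3. Since c=0 < 3, Case 1 applies: T(n) = Θ(n^log_b(a)) = O(n^3).

Answer: O(n^3) - Case 1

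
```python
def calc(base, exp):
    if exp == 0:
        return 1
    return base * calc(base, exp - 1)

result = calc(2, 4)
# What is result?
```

calc(2, 4) = 2 * 2 * 2 * 2 = 16

Answer: 16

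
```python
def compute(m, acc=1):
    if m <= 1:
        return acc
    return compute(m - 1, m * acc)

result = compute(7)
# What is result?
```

Accumulator trace (n, acc): (7, 1) -> (6, 7) -> (5, 42) -> (4, 210) -> (3, 840) -> (2, 2520) -> (1, 5040) -> return 5040

Answer: 5040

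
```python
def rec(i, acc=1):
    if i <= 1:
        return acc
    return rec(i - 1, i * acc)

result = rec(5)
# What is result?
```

Accumulator trace (n, acc): (5, 1) -> (4, 5) -> (3, 20) -> (2, 60) -> (1, 120) -> return 120

Answer: 120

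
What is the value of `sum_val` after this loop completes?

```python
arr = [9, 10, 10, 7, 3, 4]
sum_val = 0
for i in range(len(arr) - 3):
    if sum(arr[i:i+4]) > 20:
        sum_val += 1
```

Count windows with sum > 20
`sum_val` takes the values: 0 → 1 → 2 → 3

Answer: 3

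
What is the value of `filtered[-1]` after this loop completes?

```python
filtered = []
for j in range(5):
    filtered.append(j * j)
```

Last element of squares 0 to 4
`filtered` takes the values: [] → [0] → [0, 1] → [0, 1, 4] → [0, 1, 4, 9] → [0, 1, 4, 9, 16]
So `filtered[-1]` = 16

Answer: 16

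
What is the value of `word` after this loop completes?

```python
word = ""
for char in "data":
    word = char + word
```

Reverse 'data'
`word` takes the values: "" → "d" → "ad" → "tad" → "atad"

Answer: "atad"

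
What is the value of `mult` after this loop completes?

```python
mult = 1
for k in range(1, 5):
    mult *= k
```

4! = 24
`mult` takes the values: 1 → 2 → 6 → 24

Answer: 24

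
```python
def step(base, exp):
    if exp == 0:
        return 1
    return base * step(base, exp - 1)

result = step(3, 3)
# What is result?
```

step(3, 3) = 3 * 3 * 3 = 27

Answer: 27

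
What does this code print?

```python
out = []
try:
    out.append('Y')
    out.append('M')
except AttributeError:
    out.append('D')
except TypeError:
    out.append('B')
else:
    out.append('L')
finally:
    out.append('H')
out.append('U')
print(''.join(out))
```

Execution trace: 'Y' (try body) → 'M' (try body, no exception) → 'L' (else) → 'H' (finally) → 'U' (after the try/except). Output: YMLHU

Answer: YMLHU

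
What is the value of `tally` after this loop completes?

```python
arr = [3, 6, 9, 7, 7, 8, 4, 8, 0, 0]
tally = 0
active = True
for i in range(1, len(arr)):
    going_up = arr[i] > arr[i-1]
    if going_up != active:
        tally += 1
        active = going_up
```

Count direction changes in [3, 6, 9, 7, 7, 8, 4, 8, 0, 0]
`tally` takes the values: 0 → 1 → 2 → 3 → 4 → 5

Answer: 5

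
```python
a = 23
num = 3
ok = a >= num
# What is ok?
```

Trace:
`a = 23` → a = 23
`num = 3` → num = 3
`ok = a >= num` → ok = True
So ok = True

Answer: True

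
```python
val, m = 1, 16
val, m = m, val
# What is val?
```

Trace:
`val, m = 1, 16` → val = 1; m = 16
`val, m = m, val` → val = 16; m = 1
So val = 16

Answer: 16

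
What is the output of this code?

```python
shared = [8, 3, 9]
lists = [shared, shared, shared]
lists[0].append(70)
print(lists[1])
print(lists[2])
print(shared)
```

Key concept: list of same reference.
Step by step:
`shared = [8, 3, 9]` → shared = [8, 3, 9]
`lists = [shared, shared, shared]` → lists = [[8, 3, 9], [8, 3, 9], [8, 3, 9]]
`lists[0].append(70)` → shared = [8, 3, 9, 70]; lists = [[8, 3, 9, 70], [8, 3, 9, 70], [8, 3, 9, 70]]
`print(lists[1])` → prints [8, 3, 9, 70]
`print(lists[2])` → prints [8, 3, 9, 70]
`print(shared)` → prints [8, 3, 9, 70]

Answer:
[8, 3, 9, 70]
[8, 3, 9, 70]
[8, 3, 9, 70]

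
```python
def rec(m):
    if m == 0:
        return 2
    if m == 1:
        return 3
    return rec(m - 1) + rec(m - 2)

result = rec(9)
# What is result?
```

Build up from base cases: rec(0)=2, rec(1)=3, rec(2)=5, rec(3)=8, rec(4)=13, rec(5)=21, rec(6)=34, ..., rec(9)=144

Answer: 144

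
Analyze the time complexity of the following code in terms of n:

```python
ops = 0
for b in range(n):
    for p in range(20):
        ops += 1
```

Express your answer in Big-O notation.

Each loop level contributes: n × 1. Multiplying the contributions gives O(n).

Answer: O(n)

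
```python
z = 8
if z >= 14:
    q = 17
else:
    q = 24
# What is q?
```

Trace:
`z = 8` → z = 8
`if z >= 14: ...` → z >= 14 is False, take else branch → q = 24
So q = 24

Answer: 24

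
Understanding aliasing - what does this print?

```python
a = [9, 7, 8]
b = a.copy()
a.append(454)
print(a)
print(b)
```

Key concept: list.copy() creates independent copy.
Step by step:
`a = [9, 7, 8]` → a = [9, 7, 8]
`b = a.copy()` → b = [9, 7, 8]
`a.append(454)` → a = [9, 7, 8, 454]
`print(a)` → prints [9, 7, 8, 454]
`print(b)` → prints [9, 7, 8]

Answer:
[9, 7, 8, 454]
[9, 7, 8]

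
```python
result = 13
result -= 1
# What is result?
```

Trace:
`result = 13` → result = 13
`result -= 1` → result = 12
So result = 12

Answer: 12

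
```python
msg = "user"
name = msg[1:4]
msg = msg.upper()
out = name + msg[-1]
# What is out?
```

Trace:
`msg = "user"` → msg = 'user'
`name = msg[1:4]` → name = 'ser'
`msg = msg.upper()` → msg = 'USER'
`out = name + msg[-1]` → out = 'serR'
So out = 'serR'

Answer: 'serR'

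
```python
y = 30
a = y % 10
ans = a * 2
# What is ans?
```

Trace:
`y = 30` → y = 30
`a = y % 10` → a = 0
`ans = a * 2` → ans = 0
So ans = 0

Answer: 0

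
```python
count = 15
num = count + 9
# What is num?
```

Trace:
`count = 15` → count = 15
`num = count + 9` → num = 24
So num = 24

Answer: 24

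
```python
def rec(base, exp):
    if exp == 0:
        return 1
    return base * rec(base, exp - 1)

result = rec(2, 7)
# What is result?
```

rec(2, 7) = 2 * 2 * 2 * 2 * 2 * 2 * 2 = 128

Answer: 128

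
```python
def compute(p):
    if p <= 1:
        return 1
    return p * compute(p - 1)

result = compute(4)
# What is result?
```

compute(4) = 4 * 3 * 2 * 1 = 24

Answer: 24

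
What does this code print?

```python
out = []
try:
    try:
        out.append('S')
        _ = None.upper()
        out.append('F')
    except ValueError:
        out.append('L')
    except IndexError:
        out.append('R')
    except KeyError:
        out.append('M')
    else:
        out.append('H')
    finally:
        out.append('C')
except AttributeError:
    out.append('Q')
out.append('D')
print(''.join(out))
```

Execution trace: 'S' (try body) → 'C' (finally) → 'Q' (outer except AttributeError) → 'D' (after the try/except). Output: SCQD

Answer: SCQD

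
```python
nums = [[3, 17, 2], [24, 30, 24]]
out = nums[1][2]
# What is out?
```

Trace:
`nums = [[3, 17, 2], [24, 30, 24]]` → nums = [[3, 17, 2], [24, 30, 24]]
`out = nums[1][2]` → out = 24
So out = 24

Answer: 24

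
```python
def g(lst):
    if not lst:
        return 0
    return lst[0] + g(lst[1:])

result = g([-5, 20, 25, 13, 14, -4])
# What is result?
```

(-5) + 20 + 25 + 13 + 14 + (-4) + 0 = 63

Answer: 63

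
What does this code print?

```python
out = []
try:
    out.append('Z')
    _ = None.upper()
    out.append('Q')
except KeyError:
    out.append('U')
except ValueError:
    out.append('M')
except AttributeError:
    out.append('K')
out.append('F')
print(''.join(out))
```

Execution trace: 'Z' (try body) → 'K' (except AttributeError) → 'F' (after the try/except). Output: ZKF

Answer: ZKF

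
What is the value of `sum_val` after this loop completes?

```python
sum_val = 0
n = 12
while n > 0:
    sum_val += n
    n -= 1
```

Sum 12 down to 1
`sum_val` takes the values: 0 → 12 → 23 → 33 → 42 → 50 → 57 → 63 → 68 → 72 → 75 → 77 → 78

Answer: 78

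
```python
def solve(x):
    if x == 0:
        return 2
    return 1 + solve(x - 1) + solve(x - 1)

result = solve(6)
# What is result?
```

solve(x) = 1 + 2·solve(x-1), solve(0)=2. Closed form: (2+1)·2^6 - 1 = 191.

Answer: 191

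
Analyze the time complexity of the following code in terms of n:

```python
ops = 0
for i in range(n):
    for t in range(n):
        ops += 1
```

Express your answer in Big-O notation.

Each loop level contributes: n × n. Multiplying the contributions gives O(n^2).

Answer: O(n^2)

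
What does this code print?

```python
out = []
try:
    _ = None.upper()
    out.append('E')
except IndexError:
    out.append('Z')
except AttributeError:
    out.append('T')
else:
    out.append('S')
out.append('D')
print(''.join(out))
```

Execution trace: 'T' (except AttributeError) → 'D' (after the try/except). Output: TD

Answer: TD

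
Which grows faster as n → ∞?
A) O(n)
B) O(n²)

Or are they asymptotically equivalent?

O(n) vs O(n²): Higher order terms dominate.

Answer: B) O(n²) grows faster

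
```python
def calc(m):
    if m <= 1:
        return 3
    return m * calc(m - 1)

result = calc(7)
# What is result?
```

calc(7) = 7 * 6 * 5 * 4 * 3 * 2 * 3 = 15120

Answer: 15120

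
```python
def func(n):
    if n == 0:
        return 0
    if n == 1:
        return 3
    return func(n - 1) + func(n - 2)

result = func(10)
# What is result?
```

Build up from base cases: func(0)=0, func(1)=3, func(2)=3, func(3)=6, func(4)=9, func(5)=15, func(6)=24, ..., func(10)=165

Answer: 165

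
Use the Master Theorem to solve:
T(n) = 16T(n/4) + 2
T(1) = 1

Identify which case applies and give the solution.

a=16, b=4, f(n)=2. log_4(16) = 2. Since c=0 < 2, Case 1 applies: T(n) = Θ(n^log_b(a)) = O(n^2).

Answer: O(n^2) - Case 1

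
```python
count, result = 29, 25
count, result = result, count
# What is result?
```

Trace:
`count, result = 29, 25` → count = 29; result = 25
`count, result = result, count` → count = 25; result = 29
So result = 29

Answer: 29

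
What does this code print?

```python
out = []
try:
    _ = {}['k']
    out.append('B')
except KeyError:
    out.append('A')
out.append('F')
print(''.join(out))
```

Execution trace: 'A' (except KeyError) → 'F' (after the try/except). Output: AF

Answer: AF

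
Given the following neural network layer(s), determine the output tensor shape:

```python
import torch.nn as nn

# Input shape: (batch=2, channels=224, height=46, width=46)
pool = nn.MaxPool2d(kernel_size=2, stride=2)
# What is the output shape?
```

Input: (2, 224, 46, 46) -> Output: (2, 224, 23, 23)

Answer: (2, 224, 23, 23)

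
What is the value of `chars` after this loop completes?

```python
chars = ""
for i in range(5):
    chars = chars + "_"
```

Repeat '_' 5 times
`chars` takes the values: "" → "_" → "__" → "___" → "____" → "_____"

Answer: "_____"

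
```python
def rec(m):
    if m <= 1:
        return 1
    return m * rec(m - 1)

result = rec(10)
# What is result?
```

rec(10) = 10 * 9 * 8 * 7 * 6 * 5 * 4 * 3 * 2 * 1 = 3628800

Answer: 3628800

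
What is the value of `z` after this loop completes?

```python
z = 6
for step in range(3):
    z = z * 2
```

Multiply by 2, 3 times: 6 * 2^3 = 48
`z` takes the values: 6 → 12 → 24 → 48

Answer: 48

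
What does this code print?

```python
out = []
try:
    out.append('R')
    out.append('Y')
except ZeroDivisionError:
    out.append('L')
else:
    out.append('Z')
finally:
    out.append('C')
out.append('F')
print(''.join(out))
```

Execution trace: 'R' (try body) → 'Y' (try body, no exception) → 'Z' (else) → 'C' (finally) → 'F' (after the try/except). Output: RYZCF

Answer: RYZCF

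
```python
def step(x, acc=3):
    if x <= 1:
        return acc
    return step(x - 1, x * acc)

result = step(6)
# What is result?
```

Accumulator trace (n, acc): (6, 3) -> (5, 18) -> (4, 90) -> (3, 360) -> (2, 1080) -> (1, 2160) -> return 2160

Answer: 2160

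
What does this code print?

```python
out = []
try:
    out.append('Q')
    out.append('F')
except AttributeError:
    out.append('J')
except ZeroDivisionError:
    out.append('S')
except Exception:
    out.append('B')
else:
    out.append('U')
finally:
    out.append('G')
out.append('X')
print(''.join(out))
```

Execution trace: 'Q' (try body) → 'F' (try body, no exception) → 'U' (else) → 'G' (finally) → 'X' (after the try/except). Output: QFUGX

Answer: QFUGX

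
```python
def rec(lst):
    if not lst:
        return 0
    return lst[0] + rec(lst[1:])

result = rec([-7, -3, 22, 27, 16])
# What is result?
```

(-7) + (-3) + 22 + 27 + 16 + 0 = 55

Answer: 55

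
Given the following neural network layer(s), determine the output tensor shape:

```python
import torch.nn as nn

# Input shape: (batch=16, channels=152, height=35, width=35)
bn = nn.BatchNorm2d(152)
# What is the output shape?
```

Input: (16, 152, 35, 35) -> Output: (16, 152, 35, 35)

Answer: (16, 152, 35, 35)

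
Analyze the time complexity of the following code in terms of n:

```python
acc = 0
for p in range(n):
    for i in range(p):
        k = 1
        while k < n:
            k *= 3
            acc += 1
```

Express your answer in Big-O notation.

Each loop level contributes: n × n × log n. Multiplying the contributions gives O(n^2 log n).

Answer: O(n^2 log n)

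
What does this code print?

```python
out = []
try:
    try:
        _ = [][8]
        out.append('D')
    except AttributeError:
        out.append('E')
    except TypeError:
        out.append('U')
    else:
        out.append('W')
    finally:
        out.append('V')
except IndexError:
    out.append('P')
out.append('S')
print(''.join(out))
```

Execution trace: 'V' (finally) → 'P' (outer except IndexError) → 'S' (after the try/except). Output: VPS

Answer: VPS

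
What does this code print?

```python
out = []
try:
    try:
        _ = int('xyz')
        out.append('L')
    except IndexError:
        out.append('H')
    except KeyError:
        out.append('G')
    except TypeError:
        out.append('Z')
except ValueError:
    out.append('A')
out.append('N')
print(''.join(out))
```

Execution trace: 'A' (outer except ValueError) → 'N' (after the try/except). Output: AN

Answer: AN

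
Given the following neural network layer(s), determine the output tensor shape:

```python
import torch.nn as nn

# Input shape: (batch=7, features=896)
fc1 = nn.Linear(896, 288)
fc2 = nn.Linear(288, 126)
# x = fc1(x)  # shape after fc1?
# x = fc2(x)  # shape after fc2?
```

Input: (7, 896) -> after fc1: (7, 288) -> Output: (7, 126)

Answer: (7, 126)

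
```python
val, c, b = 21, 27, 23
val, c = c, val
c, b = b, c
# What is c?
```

Trace:
`val, c, b = 21, 27, 23` → val = 21; c = 27; b = 23
`val, c = c, val` → val = 27; c = 21
`c, b = b, c` → c = 23; b = 21
So c = 23

Answer: 23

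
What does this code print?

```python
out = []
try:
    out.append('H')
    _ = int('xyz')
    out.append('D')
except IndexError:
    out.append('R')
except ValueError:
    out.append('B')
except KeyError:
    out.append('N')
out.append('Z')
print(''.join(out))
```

Execution trace: 'H' (try body) → 'B' (except ValueError) → 'Z' (after the try/except). Output: HBZ

Answer: HBZ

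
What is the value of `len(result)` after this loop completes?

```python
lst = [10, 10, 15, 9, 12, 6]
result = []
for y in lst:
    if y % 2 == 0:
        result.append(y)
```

Count even numbers in [10, 10, 15, 9, 12, 6]
`result` takes the values: [] → [10] → [10, 10] → [10, 10, 12] → [10, 10, 12, 6]
So `len(result)` = 4

Answer: 4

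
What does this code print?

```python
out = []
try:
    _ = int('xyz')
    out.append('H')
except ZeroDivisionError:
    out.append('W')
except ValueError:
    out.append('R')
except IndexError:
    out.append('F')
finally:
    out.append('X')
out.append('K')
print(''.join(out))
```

Execution trace: 'R' (except ValueError) → 'X' (finally) → 'K' (after the try/except). Output: RXK

Answer: RXK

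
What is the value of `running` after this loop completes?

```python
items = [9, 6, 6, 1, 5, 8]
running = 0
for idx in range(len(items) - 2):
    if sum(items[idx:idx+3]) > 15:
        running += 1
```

Count windows with sum > 15
`running` takes the values: 0 → 1

Answer: 1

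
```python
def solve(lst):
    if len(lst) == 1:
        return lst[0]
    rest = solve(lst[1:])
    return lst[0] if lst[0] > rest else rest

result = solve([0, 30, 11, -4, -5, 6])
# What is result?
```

Recursive max over [0, 30, 11, -4, -5, 6] = 30

Answer: 30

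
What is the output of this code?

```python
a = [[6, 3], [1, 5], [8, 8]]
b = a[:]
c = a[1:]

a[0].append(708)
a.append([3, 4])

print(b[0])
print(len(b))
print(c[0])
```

Key concept: slice with nested mutation.
Step by step:
`a = [[6, 3], [1, 5], [8, 8]]` → a = [[6, 3], [1, 5], [8, 8]]
`b = a[:]` → b = [[6, 3], [1, 5], [8, 8]]
`c = a[1:]` → c = [[1, 5], [8, 8]]
`a[0].append(708)` → a = [[6, 3, 708], [1, 5], [8, 8]]; b = [[6, 3, 708], [1, 5], [8, 8]]
`a.append([3, 4])` → a = [[6, 3, 708], [1, 5], [8, 8], [3, 4]]
`print(b[0])` → prints [6, 3, 708]
`print(len(b))` → prints 3
`print(c[0])` → prints [1, 5]

Answer:
[6, 3, 708]
3
[1, 5]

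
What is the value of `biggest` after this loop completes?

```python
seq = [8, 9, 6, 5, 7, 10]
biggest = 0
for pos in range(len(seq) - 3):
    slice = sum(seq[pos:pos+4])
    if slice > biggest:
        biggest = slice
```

Max sum of 4-element window in [8, 9, 6, 5, 7, 10]
`biggest` takes the values: 0 → 28

Answer: 28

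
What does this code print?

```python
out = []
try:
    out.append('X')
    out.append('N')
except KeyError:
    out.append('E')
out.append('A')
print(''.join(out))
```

Execution trace: 'X' (try body) → 'N' (try body, no exception) → 'A' (after the try/except). Output: XNA

Answer: XNA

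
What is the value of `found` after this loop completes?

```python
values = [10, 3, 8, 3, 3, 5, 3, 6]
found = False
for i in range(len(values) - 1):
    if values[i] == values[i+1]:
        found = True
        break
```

Check consecutive duplicates in [10, 3, 8, 3, 3, 5, 3, 6]
`found` takes the values: False → True

Answer: True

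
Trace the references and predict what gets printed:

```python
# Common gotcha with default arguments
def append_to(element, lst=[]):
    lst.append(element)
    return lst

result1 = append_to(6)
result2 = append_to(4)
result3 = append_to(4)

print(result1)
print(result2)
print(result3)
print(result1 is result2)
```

Key concept: mutable default argument gotcha.
Step by step:
`result1 = append_to(6)` → result1 = [6]
`result2 = append_to(4)` → result1 = [6, 4] (same object as result2); result2 = [6, 4] (same object as result1)
`result3 = append_to(4)` → result1 = [6, 4, 4] (same object as result2, result3); result2 = [6, 4, 4] (same object as result1, result3); result3 = [6, 4, 4] (same object as result1, result2)
`print(result1)` → prints [6, 4, 4]
`print(result2)` → prints [6, 4, 4]
`print(result3)` → prints [6, 4, 4]
`print(result1 is result2)` → prints True

Answer:
[6, 4, 4]
[6, 4, 4]
[6, 4, 4]
True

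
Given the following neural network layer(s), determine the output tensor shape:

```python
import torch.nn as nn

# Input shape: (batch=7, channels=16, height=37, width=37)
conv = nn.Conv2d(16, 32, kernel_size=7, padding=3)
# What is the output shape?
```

Input: (7, 16, 37, 37) -> Output: (7, 32, 37, 37)

Answer: (7, 32, 37, 37)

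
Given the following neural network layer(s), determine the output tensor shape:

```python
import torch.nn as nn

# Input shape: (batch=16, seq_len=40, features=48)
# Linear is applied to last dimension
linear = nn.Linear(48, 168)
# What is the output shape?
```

Input: (16, 40, 48) -> Output: (16, 40, 168)

Answer: (16, 40, 168)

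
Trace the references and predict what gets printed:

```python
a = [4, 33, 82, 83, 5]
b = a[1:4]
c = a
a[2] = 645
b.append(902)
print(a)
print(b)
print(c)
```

Key concept: slice vs alias.
Step by step:
`a = [4, 33, 82, 83, 5]` → a = [4, 33, 82, 83, 5]
`b = a[1:4]` → b = [33, 82, 83]
`c = a` → c = [4, 33, 82, 83, 5] (same object as a)
`a[2] = 645` → a = [4, 33, 645, 83, 5] (same object as c); c = [4, 33, 645, 83, 5] (same object as a)
`b.append(902)` → b = [33, 82, 83, 902]
`print(a)` → prints [4, 33, 645, 83, 5]
`print(b)` → prints [33, 82, 83, 902]
`print(c)` → prints [4, 33, 645, 83, 5]

Answer:
[4, 33, 645, 83, 5]
[33, 82, 83, 902]
[4, 33, 645, 83, 5]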